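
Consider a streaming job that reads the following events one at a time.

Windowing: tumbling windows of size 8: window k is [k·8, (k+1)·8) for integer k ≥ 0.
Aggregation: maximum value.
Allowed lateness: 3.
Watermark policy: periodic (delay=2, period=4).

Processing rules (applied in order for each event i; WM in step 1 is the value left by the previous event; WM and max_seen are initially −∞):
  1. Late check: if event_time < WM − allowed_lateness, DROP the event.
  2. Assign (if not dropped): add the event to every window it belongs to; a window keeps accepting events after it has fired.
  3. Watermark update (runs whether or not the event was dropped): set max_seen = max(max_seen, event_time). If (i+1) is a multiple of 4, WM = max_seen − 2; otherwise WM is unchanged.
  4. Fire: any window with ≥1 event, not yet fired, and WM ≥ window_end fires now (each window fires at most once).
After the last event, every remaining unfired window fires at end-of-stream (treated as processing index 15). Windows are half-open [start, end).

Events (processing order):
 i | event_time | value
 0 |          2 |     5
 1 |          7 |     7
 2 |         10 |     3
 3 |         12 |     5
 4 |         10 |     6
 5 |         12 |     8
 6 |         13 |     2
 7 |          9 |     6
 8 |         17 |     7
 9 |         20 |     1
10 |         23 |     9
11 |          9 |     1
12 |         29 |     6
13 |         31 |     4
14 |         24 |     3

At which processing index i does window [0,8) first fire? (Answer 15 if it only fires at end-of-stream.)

i=0 t=2 v=5: → [0,8); WM=−∞
i=1 t=7 v=7: → [0,8); WM=−∞
i=2 t=10 v=3: → [8,16); WM=−∞
i=3 t=12 v=5: → [8,16); WM=10; [0,8) fires=7
i=4 t=10 v=6: → [8,16); WM=10
i=5 t=12 v=8: → [8,16); WM=10
i=6 t=13 v=2: → [8,16); WM=10
i=7 t=9 v=6: → [8,16); WM=11
i=8 t=17 v=7: → [16,24); WM=11
i=9 t=20 v=1: → [16,24); WM=11
i=10 t=23 v=9: → [16,24); WM=11
i=11 t=9 v=1: → [8,16); WM=21; [8,16) fires=8
i=12 t=29 v=6: → [24,32); WM=21
i=13 t=31 v=4: → [24,32); WM=21
i=14 t=24 v=3: → [24,32); WM=21

3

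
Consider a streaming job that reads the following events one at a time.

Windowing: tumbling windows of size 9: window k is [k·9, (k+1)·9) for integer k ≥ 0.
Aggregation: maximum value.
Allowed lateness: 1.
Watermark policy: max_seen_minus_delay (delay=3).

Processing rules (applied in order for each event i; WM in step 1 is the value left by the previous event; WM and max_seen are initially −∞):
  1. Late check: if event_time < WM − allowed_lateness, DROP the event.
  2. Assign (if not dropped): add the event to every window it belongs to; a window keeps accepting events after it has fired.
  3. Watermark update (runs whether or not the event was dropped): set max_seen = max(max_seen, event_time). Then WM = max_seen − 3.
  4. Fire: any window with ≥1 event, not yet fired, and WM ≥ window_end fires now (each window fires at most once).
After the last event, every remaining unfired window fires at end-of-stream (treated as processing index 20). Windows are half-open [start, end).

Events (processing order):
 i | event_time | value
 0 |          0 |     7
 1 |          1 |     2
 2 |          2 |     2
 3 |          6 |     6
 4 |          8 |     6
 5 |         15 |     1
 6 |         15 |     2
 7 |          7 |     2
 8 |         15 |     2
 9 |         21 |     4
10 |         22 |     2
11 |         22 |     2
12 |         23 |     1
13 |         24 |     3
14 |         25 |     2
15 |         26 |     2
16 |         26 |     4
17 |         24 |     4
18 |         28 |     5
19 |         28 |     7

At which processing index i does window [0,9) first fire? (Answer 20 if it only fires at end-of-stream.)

5

i=0 t=0 v=7: → [0,9); WM=-3
i=1 t=1 v=2: → [0,9); WM=-2
i=2 t=2 v=2: → [0,9); WM=-1
i=3 t=6 v=6: → [0,9); WM=3
i=4 t=8 v=6: → [0,9); WM=5
i=5 t=15 v=1: → [9,18); WM=12; [0,9) fires=7
i=6 t=15 v=2: → [9,18); WM=12
i=7 t=7 v=2: DROP (t<12-1); WM=12
i=8 t=15 v=2: → [9,18); WM=12
i=9 t=21 v=4: → [18,27); WM=18; [9,18) fires=2
i=10 t=22 v=2: → [18,27); WM=19
i=11 t=22 v=2: → [18,27); WM=19
i=12 t=23 v=1: → [18,27); WM=20
i=13 t=24 v=3: → [18,27); WM=21
i=14 t=25 v=2: → [18,27); WM=22
i=15 t=26 v=2: → [18,27); WM=23
i=16 t=26 v=4: → [18,27); WM=23
i=17 t=24 v=4: → [18,27); WM=23
i=18 t=28 v=5: → [27,36); WM=25
i=19 t=28 v=7: → [27,36); WM=25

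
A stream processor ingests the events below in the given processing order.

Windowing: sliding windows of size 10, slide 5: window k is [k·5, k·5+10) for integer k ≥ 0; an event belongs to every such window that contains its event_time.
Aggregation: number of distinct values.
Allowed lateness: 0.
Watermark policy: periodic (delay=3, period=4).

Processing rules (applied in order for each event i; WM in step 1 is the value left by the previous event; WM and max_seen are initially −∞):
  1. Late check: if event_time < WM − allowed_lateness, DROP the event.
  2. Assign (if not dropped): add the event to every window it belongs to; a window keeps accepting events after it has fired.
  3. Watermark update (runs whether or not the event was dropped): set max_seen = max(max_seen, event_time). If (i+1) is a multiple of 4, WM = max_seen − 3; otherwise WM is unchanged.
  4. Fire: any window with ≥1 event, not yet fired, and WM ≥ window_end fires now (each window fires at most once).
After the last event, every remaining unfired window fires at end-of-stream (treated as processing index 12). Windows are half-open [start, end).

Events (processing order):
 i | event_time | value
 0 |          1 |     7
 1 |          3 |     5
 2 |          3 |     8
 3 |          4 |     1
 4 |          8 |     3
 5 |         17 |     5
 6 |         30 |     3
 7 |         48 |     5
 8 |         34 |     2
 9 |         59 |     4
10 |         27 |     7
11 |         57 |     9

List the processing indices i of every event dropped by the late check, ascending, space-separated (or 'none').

8 10

i=0 t=1 v=7: → [0,10); WM=−∞
i=1 t=3 v=5: → [0,10); WM=−∞
i=2 t=3 v=8: → [0,10); WM=−∞
i=3 t=4 v=1: → [0,10); WM=1
i=4 t=8 v=3: → [5,15),[0,10); WM=1
i=5 t=17 v=5: → [15,25),[10,20); WM=1
i=6 t=30 v=3: → [30,40),[25,35); WM=1
i=7 t=48 v=5: → [45,55),[40,50); WM=45; [0,10) fires=5 [5,15) fires=1 [10,20) fires=1 [15,25) fires=1 [25,35) fires=1 [30,40) fires=1
i=8 t=34 v=2: DROP (t<45-0); WM=45
i=9 t=59 v=4: → [55,65),[50,60); WM=45
i=10 t=27 v=7: DROP (t<45-0); WM=45
i=11 t=57 v=9: → [55,65),[50,60); WM=56; [40,50) fires=1 [45,55) fires=1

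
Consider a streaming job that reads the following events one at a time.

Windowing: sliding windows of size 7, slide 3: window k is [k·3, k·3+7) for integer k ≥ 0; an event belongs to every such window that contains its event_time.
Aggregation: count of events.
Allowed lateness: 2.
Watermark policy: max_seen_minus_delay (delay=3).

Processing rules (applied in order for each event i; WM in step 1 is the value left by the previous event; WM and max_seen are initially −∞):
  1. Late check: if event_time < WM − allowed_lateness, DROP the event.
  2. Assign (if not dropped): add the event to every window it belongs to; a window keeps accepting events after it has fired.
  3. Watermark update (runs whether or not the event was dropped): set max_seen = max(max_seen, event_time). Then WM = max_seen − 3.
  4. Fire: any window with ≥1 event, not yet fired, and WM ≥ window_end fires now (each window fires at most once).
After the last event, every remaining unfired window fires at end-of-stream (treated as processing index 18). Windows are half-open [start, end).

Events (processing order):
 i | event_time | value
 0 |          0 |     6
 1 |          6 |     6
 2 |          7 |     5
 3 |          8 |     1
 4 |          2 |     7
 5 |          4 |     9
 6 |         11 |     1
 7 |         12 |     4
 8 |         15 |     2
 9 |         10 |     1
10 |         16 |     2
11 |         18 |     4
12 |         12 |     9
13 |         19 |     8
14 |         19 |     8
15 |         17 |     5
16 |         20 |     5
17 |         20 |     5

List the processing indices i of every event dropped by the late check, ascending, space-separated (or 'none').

4 12

i=0 t=0 v=6: → [0,7); WM=-3
i=1 t=6 v=6: → [6,13),[3,10),[0,7); WM=3
i=2 t=7 v=5: → [6,13),[3,10); WM=4
i=3 t=8 v=1: → [6,13),[3,10); WM=5
i=4 t=2 v=7: DROP (t<5-2); WM=5
i=5 t=4 v=9: → [3,10),[0,7); WM=5
i=6 t=11 v=1: → [9,16),[6,13); WM=8; [0,7) fires=3
i=7 t=12 v=4: → [12,19),[9,16),[6,13); WM=9
i=8 t=15 v=2: → [15,22),[12,19),[9,16); WM=12; [3,10) fires=4
i=9 t=10 v=1: → [9,16),[6,13); WM=12
i=10 t=16 v=2: → [15,22),[12,19); WM=13; [6,13) fires=6
i=11 t=18 v=4: → [18,25),[15,22),[12,19); WM=15
i=12 t=12 v=9: DROP (t<15-2); WM=15
i=13 t=19 v=8: → [18,25),[15,22); WM=16; [9,16) fires=4
i=14 t=19 v=8: → [18,25),[15,22); WM=16
i=15 t=17 v=5: → [15,22),[12,19); WM=16
i=16 t=20 v=5: → [18,25),[15,22); WM=17
i=17 t=20 v=5: → [18,25),[15,22); WM=17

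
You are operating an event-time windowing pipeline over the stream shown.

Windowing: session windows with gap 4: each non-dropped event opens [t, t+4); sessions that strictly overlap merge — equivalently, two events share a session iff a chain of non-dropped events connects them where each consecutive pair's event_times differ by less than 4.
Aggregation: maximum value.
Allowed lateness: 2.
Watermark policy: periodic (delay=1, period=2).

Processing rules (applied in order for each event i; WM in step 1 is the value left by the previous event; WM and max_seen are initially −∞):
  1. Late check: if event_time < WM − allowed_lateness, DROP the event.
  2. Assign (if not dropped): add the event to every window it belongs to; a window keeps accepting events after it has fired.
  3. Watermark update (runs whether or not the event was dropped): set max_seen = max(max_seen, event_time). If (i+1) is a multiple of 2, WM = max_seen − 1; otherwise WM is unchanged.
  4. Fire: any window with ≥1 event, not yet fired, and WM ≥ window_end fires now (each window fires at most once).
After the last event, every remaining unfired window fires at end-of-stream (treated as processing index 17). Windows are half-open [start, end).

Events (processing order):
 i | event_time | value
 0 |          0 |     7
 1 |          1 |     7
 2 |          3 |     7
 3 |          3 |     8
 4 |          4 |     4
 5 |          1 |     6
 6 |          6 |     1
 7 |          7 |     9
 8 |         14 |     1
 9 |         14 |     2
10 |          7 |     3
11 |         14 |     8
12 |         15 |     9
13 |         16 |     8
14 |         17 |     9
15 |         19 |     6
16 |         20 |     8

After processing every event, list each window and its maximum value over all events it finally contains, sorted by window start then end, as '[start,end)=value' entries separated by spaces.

i=0 t=0 v=7: → [0,4); WM=−∞
i=1 t=1 v=7: → [0,5); WM=0
i=2 t=3 v=7: → [0,7); WM=0
i=3 t=3 v=8: → [0,7); WM=2
i=4 t=4 v=4: → [0,8); WM=2
i=5 t=1 v=6: → [0,8); WM=3
i=6 t=6 v=1: → [0,10); WM=3
i=7 t=7 v=9: → [0,11); WM=6
i=8 t=14 v=1: → [14,18); WM=6
i=9 t=14 v=2: → [14,18); WM=13
i=10 t=7 v=3: DROP (t<13-2); WM=13
i=11 t=14 v=8: → [14,18); WM=13
i=12 t=15 v=9: → [14,19); WM=13
i=13 t=16 v=8: → [14,20); WM=15
i=14 t=17 v=9: → [14,21); WM=15
i=15 t=19 v=6: → [14,23); WM=18
i=16 t=20 v=8: → [14,24); WM=18

[0,11)=9 [14,24)=9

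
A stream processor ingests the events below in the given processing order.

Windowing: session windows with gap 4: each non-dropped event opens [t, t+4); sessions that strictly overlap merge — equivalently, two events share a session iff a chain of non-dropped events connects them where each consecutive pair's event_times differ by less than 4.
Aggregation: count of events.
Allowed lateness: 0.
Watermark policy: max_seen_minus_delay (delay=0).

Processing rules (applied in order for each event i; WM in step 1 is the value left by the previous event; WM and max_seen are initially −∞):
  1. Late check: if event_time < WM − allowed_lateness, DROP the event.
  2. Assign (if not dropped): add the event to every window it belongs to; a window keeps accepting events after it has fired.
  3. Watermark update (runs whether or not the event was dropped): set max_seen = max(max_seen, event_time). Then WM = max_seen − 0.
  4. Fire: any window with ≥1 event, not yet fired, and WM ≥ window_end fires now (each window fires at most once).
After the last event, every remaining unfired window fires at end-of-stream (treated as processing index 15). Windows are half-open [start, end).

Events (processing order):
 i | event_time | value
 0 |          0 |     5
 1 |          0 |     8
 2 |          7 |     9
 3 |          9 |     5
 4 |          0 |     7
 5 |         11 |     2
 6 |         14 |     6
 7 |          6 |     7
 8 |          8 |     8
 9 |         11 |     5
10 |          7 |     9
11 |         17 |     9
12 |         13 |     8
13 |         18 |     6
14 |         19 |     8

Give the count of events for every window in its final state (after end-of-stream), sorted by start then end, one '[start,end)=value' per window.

i=0 t=0 v=5: → [0,4); WM=0
i=1 t=0 v=8: → [0,4); WM=0
i=2 t=7 v=9: → [7,11); WM=7
i=3 t=9 v=5: → [7,13); WM=9
i=4 t=0 v=7: DROP (t<9-0); WM=9
i=5 t=11 v=2: → [7,15); WM=11
i=6 t=14 v=6: → [7,18); WM=14
i=7 t=6 v=7: DROP (t<14-0); WM=14
i=8 t=8 v=8: DROP (t<14-0); WM=14
i=9 t=11 v=5: DROP (t<14-0); WM=14
i=10 t=7 v=9: DROP (t<14-0); WM=14
i=11 t=17 v=9: → [7,21); WM=17
i=12 t=13 v=8: DROP (t<17-0); WM=17
i=13 t=18 v=6: → [7,22); WM=18
i=14 t=19 v=8: → [7,23); WM=19

[0,4)=2 [7,23)=7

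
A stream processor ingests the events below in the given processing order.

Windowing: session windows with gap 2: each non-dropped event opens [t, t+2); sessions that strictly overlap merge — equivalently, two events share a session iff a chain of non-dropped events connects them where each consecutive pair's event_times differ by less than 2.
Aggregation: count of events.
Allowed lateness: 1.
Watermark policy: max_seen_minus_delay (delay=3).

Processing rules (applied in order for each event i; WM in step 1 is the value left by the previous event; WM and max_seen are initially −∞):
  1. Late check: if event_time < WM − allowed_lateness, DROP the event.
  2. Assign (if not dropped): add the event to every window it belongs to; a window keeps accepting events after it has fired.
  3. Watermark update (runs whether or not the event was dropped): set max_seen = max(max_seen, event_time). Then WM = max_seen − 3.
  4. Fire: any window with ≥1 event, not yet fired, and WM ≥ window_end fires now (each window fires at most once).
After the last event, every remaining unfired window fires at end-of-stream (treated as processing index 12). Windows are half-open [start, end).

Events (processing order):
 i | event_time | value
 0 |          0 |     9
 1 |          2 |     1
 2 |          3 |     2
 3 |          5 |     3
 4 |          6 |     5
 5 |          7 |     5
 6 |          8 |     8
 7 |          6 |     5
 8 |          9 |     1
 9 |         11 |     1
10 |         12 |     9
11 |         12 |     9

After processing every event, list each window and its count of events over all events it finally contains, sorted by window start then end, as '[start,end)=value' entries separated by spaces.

i=0 t=0 v=9: → [0,2); WM=-3
i=1 t=2 v=1: → [2,4); WM=-1
i=2 t=3 v=2: → [2,5); WM=0
i=3 t=5 v=3: → [5,7); WM=2
i=4 t=6 v=5: → [5,8); WM=3
i=5 t=7 v=5: → [5,9); WM=4
i=6 t=8 v=8: → [5,10); WM=5
i=7 t=6 v=5: → [5,10); WM=5
i=8 t=9 v=1: → [5,11); WM=6
i=9 t=11 v=1: → [11,13); WM=8
i=10 t=12 v=9: → [11,14); WM=9
i=11 t=12 v=9: → [11,14); WM=9

[0,2)=1 [2,5)=2 [5,11)=6 [11,14)=3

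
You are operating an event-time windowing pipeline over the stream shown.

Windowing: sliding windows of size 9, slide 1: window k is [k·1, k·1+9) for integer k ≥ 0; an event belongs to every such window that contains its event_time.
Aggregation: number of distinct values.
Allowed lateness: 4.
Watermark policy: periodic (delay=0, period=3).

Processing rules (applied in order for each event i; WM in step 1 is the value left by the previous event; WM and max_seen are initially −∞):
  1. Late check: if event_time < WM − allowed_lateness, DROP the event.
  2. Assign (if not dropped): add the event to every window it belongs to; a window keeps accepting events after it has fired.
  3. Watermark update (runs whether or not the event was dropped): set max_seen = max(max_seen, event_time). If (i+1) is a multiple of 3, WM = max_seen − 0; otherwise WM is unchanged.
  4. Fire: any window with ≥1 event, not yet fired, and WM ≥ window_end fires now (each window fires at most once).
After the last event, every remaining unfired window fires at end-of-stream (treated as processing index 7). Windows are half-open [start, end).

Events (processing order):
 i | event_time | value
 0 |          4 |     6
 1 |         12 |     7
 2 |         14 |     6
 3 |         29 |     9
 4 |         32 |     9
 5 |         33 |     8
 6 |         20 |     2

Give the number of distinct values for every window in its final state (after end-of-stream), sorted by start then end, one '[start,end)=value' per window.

i=0 t=4 v=6: → [4,13),[3,12),[2,11),[1,10),[0,9); WM=−∞
i=1 t=12 v=7: → [12,21),[11,20),[10,19),[9,18),[8,17),[7,16),[6,15),[5,14),[4,13); WM=−∞
i=2 t=14 v=6: → [14,23),[13,22),[12,21),[11,20),[10,19),[9,18),[8,17),[7,16),[6,15); WM=14; [0,9) fires=1 [1,10) fires=1 [2,11) fires=1 [3,12) fires=1 [4,13) fires=2 [5,14) fires=1
i=3 t=29 v=9: → [29,38),[28,37),[27,36),[26,35),[25,34),[24,33),[23,32),[22,31),[21,30); WM=14
i=4 t=32 v=9: → [32,41),[31,40),[30,39),[29,38),[28,37),[27,36),[26,35),[25,34),[24,33); WM=14
i=5 t=33 v=8: → [33,42),[32,41),[31,40),[30,39),[29,38),[28,37),[27,36),[26,35),[25,34); WM=33; [6,15) fires=2 [7,16) fires=2 [8,17) fires=2 [9,18) fires=2 [10,19) fires=2 [11,20) fires=2 [12,21) fires=2 [13,22) fires=1 [14,23) fires=1 [21,30) fires=1 [22,31) fires=1 [23,32) fires=1 [24,33) fires=1
i=6 t=20 v=2: DROP (t<33-4); WM=33

[0,9)=1 [1,10)=1 [2,11)=1 [3,12)=1 [4,13)=2 [5,14)=1 [6,15)=2 [7,16)=2 [8,17)=2 [9,18)=2 [10,19)=2 [11,20)=2 [12,21)=2 [13,22)=1 [14,23)=1 [21,30)=1 [22,31)=1 [23,32)=1 [24,33)=1 [25,34)=2 [26,35)=2 [27,36)=2 [28,37)=2 [29,38)=2 [30,39)=2 [31,40)=2 [32,41)=2 [33,42)=1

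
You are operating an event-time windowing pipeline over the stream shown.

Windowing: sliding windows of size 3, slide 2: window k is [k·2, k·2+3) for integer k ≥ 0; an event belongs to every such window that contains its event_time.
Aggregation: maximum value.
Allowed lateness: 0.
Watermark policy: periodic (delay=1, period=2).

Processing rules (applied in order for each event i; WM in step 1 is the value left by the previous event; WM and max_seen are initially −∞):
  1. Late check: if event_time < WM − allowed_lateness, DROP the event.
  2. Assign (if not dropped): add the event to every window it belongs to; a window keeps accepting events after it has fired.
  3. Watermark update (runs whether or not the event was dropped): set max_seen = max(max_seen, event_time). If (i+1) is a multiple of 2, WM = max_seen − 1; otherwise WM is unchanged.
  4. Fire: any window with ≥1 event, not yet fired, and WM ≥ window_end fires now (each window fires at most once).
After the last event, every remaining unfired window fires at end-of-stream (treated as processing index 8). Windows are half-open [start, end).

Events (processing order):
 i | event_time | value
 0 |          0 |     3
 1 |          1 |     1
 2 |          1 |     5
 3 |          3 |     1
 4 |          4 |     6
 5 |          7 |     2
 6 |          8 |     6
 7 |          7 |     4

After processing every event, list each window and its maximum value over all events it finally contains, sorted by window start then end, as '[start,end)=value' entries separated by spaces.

i=0 t=0 v=3: → [0,3); WM=−∞
i=1 t=1 v=1: → [0,3); WM=0
i=2 t=1 v=5: → [0,3); WM=0
i=3 t=3 v=1: → [2,5); WM=2
i=4 t=4 v=6: → [4,7),[2,5); WM=2
i=5 t=7 v=2: → [6,9); WM=6; [0,3) fires=5 [2,5) fires=6
i=6 t=8 v=6: → [8,11),[6,9); WM=6
i=7 t=7 v=4: → [6,9); WM=7; [4,7) fires=6

[0,3)=5 [2,5)=6 [4,7)=6 [6,9)=6 [8,11)=6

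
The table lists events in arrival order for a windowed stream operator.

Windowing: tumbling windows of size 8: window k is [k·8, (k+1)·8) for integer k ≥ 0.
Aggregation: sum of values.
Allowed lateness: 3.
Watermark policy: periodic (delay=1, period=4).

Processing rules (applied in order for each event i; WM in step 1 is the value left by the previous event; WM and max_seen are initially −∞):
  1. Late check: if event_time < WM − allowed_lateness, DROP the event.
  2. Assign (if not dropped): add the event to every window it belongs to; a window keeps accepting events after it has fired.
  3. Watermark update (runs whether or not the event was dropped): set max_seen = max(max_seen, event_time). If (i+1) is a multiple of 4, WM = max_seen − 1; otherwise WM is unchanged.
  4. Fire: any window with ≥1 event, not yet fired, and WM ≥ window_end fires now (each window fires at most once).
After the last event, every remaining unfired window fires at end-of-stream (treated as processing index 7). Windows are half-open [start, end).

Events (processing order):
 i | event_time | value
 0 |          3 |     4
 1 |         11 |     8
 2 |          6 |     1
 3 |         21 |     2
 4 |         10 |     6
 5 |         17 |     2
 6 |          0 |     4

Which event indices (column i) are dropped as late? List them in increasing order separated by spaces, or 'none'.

4 6

i=0 t=3 v=4: → [0,8); WM=−∞
i=1 t=11 v=8: → [8,16); WM=−∞
i=2 t=6 v=1: → [0,8); WM=−∞
i=3 t=21 v=2: → [16,24); WM=20; [0,8) fires=5 [8,16) fires=8
i=4 t=10 v=6: DROP (t<20-3); WM=20
i=5 t=17 v=2: → [16,24); WM=20
i=6 t=0 v=4: DROP (t<20-3); WM=20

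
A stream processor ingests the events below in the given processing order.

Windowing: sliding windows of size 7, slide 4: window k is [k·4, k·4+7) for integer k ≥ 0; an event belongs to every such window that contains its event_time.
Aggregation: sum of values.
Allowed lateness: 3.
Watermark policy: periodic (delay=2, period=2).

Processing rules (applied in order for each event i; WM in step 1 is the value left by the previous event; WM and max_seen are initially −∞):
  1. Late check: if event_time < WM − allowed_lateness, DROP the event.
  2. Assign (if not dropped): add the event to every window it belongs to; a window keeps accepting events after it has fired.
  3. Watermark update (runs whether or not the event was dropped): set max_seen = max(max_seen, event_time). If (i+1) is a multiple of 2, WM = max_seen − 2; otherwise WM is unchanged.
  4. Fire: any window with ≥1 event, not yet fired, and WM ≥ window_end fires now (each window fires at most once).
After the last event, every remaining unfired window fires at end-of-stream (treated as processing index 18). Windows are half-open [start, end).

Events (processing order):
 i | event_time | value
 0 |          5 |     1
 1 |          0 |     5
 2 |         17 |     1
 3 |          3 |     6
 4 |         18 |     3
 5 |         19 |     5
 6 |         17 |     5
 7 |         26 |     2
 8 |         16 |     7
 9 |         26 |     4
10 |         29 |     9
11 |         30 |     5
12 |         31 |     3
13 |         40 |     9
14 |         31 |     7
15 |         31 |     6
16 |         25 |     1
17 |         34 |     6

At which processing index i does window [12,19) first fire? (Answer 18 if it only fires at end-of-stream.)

7

i=0 t=5 v=1: → [4,11),[0,7); WM=−∞
i=1 t=0 v=5: → [0,7); WM=3
i=2 t=17 v=1: → [16,23),[12,19); WM=3
i=3 t=3 v=6: → [0,7); WM=15; [0,7) fires=12 [4,11) fires=1
i=4 t=18 v=3: → [16,23),[12,19); WM=15
i=5 t=19 v=5: → [16,23); WM=17
i=6 t=17 v=5: → [16,23),[12,19); WM=17
i=7 t=26 v=2: → [24,31),[20,27); WM=24; [12,19) fires=9 [16,23) fires=14
i=8 t=16 v=7: DROP (t<24-3); WM=24
i=9 t=26 v=4: → [24,31),[20,27); WM=24
i=10 t=29 v=9: → [28,35),[24,31); WM=24
i=11 t=30 v=5: → [28,35),[24,31); WM=28; [20,27) fires=6
i=12 t=31 v=3: → [28,35); WM=28
i=13 t=40 v=9: → [40,47),[36,43); WM=38; [24,31) fires=20 [28,35) fires=17
i=14 t=31 v=7: DROP (t<38-3); WM=38
i=15 t=31 v=6: DROP (t<38-3); WM=38
i=16 t=25 v=1: DROP (t<38-3); WM=38
i=17 t=34 v=6: DROP (t<38-3); WM=38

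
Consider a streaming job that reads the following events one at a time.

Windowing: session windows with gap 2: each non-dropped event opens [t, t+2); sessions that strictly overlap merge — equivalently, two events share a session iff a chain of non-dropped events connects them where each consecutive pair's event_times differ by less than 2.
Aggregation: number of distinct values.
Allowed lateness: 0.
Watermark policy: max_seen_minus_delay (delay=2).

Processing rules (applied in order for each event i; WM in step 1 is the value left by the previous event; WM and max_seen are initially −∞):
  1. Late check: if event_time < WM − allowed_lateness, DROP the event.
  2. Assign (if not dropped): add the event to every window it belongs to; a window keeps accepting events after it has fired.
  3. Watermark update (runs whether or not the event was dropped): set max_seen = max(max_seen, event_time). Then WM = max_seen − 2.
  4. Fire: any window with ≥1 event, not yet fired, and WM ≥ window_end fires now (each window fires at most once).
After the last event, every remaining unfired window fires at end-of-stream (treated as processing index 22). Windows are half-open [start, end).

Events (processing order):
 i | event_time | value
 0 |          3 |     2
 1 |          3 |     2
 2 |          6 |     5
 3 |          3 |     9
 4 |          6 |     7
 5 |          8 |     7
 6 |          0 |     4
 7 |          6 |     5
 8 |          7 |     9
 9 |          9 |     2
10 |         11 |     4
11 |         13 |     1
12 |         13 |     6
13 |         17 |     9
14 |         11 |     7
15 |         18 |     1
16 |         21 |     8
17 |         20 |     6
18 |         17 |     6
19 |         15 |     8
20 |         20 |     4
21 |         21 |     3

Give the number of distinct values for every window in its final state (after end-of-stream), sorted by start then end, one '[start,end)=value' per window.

[3,5)=1 [6,11)=4 [11,13)=1 [13,15)=2 [17,20)=2 [20,23)=4

i=0 t=3 v=2: → [3,5); WM=1
i=1 t=3 v=2: → [3,5); WM=1
i=2 t=6 v=5: → [6,8); WM=4
i=3 t=3 v=9: DROP (t<4-0); WM=4
i=4 t=6 v=7: → [6,8); WM=4
i=5 t=8 v=7: → [8,10); WM=6
i=6 t=0 v=4: DROP (t<6-0); WM=6
i=7 t=6 v=5: → [6,8); WM=6
i=8 t=7 v=9: → [6,10); WM=6
i=9 t=9 v=2: → [6,11); WM=7
i=10 t=11 v=4: → [11,13); WM=9
i=11 t=13 v=1: → [13,15); WM=11
i=12 t=13 v=6: → [13,15); WM=11
i=13 t=17 v=9: → [17,19); WM=15
i=14 t=11 v=7: DROP (t<15-0); WM=15
i=15 t=18 v=1: → [17,20); WM=16
i=16 t=21 v=8: → [21,23); WM=19
i=17 t=20 v=6: → [20,23); WM=19
i=18 t=17 v=6: DROP (t<19-0); WM=19
i=19 t=15 v=8: DROP (t<19-0); WM=19
i=20 t=20 v=4: → [20,23); WM=19
i=21 t=21 v=3: → [20,23); WM=19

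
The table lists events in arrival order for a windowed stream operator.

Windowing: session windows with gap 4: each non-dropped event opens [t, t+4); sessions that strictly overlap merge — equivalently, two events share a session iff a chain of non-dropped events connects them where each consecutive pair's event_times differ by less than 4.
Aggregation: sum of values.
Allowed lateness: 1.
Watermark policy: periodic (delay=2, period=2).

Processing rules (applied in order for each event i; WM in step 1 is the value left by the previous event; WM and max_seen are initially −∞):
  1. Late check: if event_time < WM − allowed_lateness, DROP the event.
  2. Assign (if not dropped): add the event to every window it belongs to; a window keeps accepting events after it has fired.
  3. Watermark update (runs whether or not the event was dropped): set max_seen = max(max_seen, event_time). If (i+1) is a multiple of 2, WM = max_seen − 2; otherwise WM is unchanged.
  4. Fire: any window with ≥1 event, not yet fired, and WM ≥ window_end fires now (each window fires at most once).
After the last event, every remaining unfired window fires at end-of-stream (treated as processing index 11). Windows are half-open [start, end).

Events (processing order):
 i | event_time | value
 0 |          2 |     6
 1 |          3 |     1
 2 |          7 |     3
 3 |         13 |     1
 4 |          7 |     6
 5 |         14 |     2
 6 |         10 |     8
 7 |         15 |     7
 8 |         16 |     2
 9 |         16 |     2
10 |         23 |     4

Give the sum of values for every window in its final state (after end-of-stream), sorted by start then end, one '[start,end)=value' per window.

i=0 t=2 v=6: → [2,6); WM=−∞
i=1 t=3 v=1: → [2,7); WM=1
i=2 t=7 v=3: → [7,11); WM=1
i=3 t=13 v=1: → [13,17); WM=11
i=4 t=7 v=6: DROP (t<11-1); WM=11
i=5 t=14 v=2: → [13,18); WM=12
i=6 t=10 v=8: DROP (t<12-1); WM=12
i=7 t=15 v=7: → [13,19); WM=13
i=8 t=16 v=2: → [13,20); WM=13
i=9 t=16 v=2: → [13,20); WM=14
i=10 t=23 v=4: → [23,27); WM=14

[2,7)=7 [7,11)=3 [13,20)=14 [23,27)=4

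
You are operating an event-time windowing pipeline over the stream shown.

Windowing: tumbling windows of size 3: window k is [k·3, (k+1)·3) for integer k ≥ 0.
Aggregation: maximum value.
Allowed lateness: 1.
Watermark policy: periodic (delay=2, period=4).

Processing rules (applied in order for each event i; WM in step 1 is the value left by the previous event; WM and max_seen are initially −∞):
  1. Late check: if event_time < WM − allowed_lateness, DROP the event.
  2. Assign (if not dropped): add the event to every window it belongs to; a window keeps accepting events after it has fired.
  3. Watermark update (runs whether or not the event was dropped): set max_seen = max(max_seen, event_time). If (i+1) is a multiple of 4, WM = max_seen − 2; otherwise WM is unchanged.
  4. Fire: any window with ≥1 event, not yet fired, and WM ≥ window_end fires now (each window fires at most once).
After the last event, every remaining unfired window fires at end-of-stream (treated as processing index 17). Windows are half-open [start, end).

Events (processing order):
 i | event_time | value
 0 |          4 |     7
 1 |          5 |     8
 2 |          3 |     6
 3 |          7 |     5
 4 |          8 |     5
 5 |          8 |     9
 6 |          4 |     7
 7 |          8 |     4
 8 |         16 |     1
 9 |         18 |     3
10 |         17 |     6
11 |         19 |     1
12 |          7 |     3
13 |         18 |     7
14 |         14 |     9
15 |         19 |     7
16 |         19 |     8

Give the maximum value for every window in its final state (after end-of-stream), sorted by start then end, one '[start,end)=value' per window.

[3,6)=8 [6,9)=9 [15,18)=6 [18,21)=8

i=0 t=4 v=7: → [3,6); WM=−∞
i=1 t=5 v=8: → [3,6); WM=−∞
i=2 t=3 v=6: → [3,6); WM=−∞
i=3 t=7 v=5: → [6,9); WM=5
i=4 t=8 v=5: → [6,9); WM=5
i=5 t=8 v=9: → [6,9); WM=5
i=6 t=4 v=7: → [3,6); WM=5
i=7 t=8 v=4: → [6,9); WM=6; [3,6) fires=8
i=8 t=16 v=1: → [15,18); WM=6
i=9 t=18 v=3: → [18,21); WM=6
i=10 t=17 v=6: → [15,18); WM=6
i=11 t=19 v=1: → [18,21); WM=17; [6,9) fires=9
i=12 t=7 v=3: DROP (t<17-1); WM=17
i=13 t=18 v=7: → [18,21); WM=17
i=14 t=14 v=9: DROP (t<17-1); WM=17
i=15 t=19 v=7: → [18,21); WM=17
i=16 t=19 v=8: → [18,21); WM=17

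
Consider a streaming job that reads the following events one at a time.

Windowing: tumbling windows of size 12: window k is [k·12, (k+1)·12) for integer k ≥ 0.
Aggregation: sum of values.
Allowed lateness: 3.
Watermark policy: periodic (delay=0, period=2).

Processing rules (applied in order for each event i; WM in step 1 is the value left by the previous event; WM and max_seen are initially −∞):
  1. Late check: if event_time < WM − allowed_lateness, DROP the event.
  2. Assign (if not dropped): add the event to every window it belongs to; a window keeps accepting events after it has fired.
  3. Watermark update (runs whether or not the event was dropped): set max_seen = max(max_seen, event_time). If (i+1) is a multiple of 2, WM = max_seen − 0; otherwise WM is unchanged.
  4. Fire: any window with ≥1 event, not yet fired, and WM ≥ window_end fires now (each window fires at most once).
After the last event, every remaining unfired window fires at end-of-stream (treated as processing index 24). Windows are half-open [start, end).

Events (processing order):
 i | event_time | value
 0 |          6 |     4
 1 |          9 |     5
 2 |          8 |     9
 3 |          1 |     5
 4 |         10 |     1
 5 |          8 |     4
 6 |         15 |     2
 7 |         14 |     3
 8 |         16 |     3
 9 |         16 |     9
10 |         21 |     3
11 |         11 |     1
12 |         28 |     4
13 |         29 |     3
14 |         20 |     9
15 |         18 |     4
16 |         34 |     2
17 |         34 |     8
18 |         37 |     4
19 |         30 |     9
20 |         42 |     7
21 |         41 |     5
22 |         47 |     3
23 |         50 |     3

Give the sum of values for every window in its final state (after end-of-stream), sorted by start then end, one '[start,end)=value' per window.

i=0 t=6 v=4: → [0,12); WM=−∞
i=1 t=9 v=5: → [0,12); WM=9
i=2 t=8 v=9: → [0,12); WM=9
i=3 t=1 v=5: DROP (t<9-3); WM=9
i=4 t=10 v=1: → [0,12); WM=9
i=5 t=8 v=4: → [0,12); WM=10
i=6 t=15 v=2: → [12,24); WM=10
i=7 t=14 v=3: → [12,24); WM=15; [0,12) fires=23
i=8 t=16 v=3: → [12,24); WM=15
i=9 t=16 v=9: → [12,24); WM=16
i=10 t=21 v=3: → [12,24); WM=16
i=11 t=11 v=1: DROP (t<16-3); WM=21
i=12 t=28 v=4: → [24,36); WM=21
i=13 t=29 v=3: → [24,36); WM=29; [12,24) fires=20
i=14 t=20 v=9: DROP (t<29-3); WM=29
i=15 t=18 v=4: DROP (t<29-3); WM=29
i=16 t=34 v=2: → [24,36); WM=29
i=17 t=34 v=8: → [24,36); WM=34
i=18 t=37 v=4: → [36,48); WM=34
i=19 t=30 v=9: DROP (t<34-3); WM=37; [24,36) fires=17
i=20 t=42 v=7: → [36,48); WM=37
i=21 t=41 v=5: → [36,48); WM=42
i=22 t=47 v=3: → [36,48); WM=42
i=23 t=50 v=3: → [48,60); WM=50; [36,48) fires=19

[0,12)=23 [12,24)=20 [24,36)=17 [36,48)=19 [48,60)=3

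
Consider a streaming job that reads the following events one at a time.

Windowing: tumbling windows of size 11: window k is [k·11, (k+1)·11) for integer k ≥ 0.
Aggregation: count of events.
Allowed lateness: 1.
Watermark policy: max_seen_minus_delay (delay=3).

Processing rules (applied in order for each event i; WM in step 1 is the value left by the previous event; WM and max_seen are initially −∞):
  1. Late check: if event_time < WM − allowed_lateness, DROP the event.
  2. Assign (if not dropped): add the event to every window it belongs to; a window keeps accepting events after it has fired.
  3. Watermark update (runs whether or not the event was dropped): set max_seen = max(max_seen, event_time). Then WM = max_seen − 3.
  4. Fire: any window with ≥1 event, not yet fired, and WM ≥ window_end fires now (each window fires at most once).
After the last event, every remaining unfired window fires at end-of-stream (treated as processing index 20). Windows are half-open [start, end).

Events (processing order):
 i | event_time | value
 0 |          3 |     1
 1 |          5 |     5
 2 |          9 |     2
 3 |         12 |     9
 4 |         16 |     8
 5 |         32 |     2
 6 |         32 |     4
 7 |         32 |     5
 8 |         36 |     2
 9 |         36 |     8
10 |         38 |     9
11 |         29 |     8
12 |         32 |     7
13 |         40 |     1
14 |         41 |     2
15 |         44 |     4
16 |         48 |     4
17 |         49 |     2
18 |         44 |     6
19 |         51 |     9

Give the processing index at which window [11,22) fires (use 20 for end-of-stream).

i=0 t=3 v=1: → [0,11); WM=0
i=1 t=5 v=5: → [0,11); WM=2
i=2 t=9 v=2: → [0,11); WM=6
i=3 t=12 v=9: → [11,22); WM=9
i=4 t=16 v=8: → [11,22); WM=13; [0,11) fires=3
i=5 t=32 v=2: → [22,33); WM=29; [11,22) fires=2
i=6 t=32 v=4: → [22,33); WM=29
i=7 t=32 v=5: → [22,33); WM=29
i=8 t=36 v=2: → [33,44); WM=33; [22,33) fires=3
i=9 t=36 v=8: → [33,44); WM=33
i=10 t=38 v=9: → [33,44); WM=35
i=11 t=29 v=8: DROP (t<35-1); WM=35
i=12 t=32 v=7: DROP (t<35-1); WM=35
i=13 t=40 v=1: → [33,44); WM=37
i=14 t=41 v=2: → [33,44); WM=38
i=15 t=44 v=4: → [44,55); WM=41
i=16 t=48 v=4: → [44,55); WM=45; [33,44) fires=5
i=17 t=49 v=2: → [44,55); WM=46
i=18 t=44 v=6: DROP (t<46-1); WM=46
i=19 t=51 v=9: → [44,55); WM=48

5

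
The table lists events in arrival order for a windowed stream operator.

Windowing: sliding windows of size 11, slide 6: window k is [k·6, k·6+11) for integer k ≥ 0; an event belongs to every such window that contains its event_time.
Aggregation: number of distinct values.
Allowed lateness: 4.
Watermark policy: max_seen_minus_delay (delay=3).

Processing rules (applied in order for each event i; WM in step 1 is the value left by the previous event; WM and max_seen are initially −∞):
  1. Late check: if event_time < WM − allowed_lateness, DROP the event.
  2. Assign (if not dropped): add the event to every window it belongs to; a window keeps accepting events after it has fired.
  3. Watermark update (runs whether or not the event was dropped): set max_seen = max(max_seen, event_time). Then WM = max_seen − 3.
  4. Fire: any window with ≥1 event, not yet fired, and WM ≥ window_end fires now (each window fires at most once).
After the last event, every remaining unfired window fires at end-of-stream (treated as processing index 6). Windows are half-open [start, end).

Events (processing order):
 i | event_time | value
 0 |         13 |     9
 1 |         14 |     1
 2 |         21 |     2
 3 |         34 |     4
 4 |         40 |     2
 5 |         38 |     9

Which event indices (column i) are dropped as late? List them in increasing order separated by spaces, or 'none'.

i=0 t=13 v=9: → [12,23),[6,17); WM=10
i=1 t=14 v=1: → [12,23),[6,17); WM=11
i=2 t=21 v=2: → [18,29),[12,23); WM=18; [6,17) fires=2
i=3 t=34 v=4: → [30,41),[24,35); WM=31; [12,23) fires=3 [18,29) fires=1
i=4 t=40 v=2: → [36,47),[30,41); WM=37; [24,35) fires=1
i=5 t=38 v=9: → [36,47),[30,41); WM=37

none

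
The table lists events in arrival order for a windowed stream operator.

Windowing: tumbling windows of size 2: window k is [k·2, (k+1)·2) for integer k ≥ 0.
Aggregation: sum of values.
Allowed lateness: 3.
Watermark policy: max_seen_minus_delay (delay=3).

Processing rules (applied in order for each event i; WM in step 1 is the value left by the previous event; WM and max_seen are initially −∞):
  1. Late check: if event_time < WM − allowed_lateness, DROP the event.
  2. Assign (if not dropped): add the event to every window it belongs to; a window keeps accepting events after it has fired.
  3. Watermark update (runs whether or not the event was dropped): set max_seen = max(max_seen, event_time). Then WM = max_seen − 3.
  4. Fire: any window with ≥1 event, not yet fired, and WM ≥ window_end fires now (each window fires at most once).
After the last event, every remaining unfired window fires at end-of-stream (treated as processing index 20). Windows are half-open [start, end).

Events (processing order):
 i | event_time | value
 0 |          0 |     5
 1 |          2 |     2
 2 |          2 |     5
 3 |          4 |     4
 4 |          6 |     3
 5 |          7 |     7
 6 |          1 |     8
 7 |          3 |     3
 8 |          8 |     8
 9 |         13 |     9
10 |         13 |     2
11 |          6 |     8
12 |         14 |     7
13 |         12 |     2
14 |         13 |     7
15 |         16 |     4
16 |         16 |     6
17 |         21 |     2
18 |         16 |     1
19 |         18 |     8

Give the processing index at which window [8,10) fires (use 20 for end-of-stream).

i=0 t=0 v=5: → [0,2); WM=-3
i=1 t=2 v=2: → [2,4); WM=-1
i=2 t=2 v=5: → [2,4); WM=-1
i=3 t=4 v=4: → [4,6); WM=1
i=4 t=6 v=3: → [6,8); WM=3; [0,2) fires=5
i=5 t=7 v=7: → [6,8); WM=4; [2,4) fires=7
i=6 t=1 v=8: → [0,2); WM=4
i=7 t=3 v=3: → [2,4); WM=4
i=8 t=8 v=8: → [8,10); WM=5
i=9 t=13 v=9: → [12,14); WM=10; [4,6) fires=4 [6,8) fires=10 [8,10) fires=8
i=10 t=13 v=2: → [12,14); WM=10
i=11 t=6 v=8: DROP (t<10-3); WM=10
i=12 t=14 v=7: → [14,16); WM=11
i=13 t=12 v=2: → [12,14); WM=11
i=14 t=13 v=7: → [12,14); WM=11
i=15 t=16 v=4: → [16,18); WM=13
i=16 t=16 v=6: → [16,18); WM=13
i=17 t=21 v=2: → [20,22); WM=18; [12,14) fires=20 [14,16) fires=7 [16,18) fires=10
i=18 t=16 v=1: → [16,18); WM=18
i=19 t=18 v=8: → [18,20); WM=18

9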